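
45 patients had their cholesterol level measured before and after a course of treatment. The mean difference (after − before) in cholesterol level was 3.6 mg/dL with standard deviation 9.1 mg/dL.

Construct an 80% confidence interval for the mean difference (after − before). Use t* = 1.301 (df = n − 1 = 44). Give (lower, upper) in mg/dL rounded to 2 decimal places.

This is a matched-pairs design, so SE = s_d/√n = 9.1/√45 = 1.3565.
Margin = 1.301 × 1.3565 = 1.7648; the interval is 3.6 ± 1.7648 = (1.84, 5.36).

(1.84, 5.36)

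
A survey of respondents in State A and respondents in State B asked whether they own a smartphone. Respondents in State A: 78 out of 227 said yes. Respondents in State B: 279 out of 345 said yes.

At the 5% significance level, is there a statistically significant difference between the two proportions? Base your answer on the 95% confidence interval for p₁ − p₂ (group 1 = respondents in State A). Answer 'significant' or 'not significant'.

First, p̂₁ = 78/227 = 0.3436; p̂₂ = 279/345 = 0.8087.
The two standard errors are √(0.3436×0.6564/227) = 0.03152 and √(0.8087×0.1913/345) = 0.02118.
Because the samples are independent, SE_diff = √(0.03152² + 0.02118²) = 0.03798.
Using z* = 1.960 for 95%, ME = 1.960 × 0.03798 = 0.07444.
p̂₁ − p̂₂ = -0.4651; interval -0.4651 ± 0.07444 gives (-0.53954, -0.39066).
The interval (-0.53954, -0.39066) does not contain 0, so the difference is significant.

significant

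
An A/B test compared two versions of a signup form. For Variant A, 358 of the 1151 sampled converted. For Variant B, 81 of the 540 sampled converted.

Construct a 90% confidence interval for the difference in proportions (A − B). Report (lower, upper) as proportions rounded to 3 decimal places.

First, p̂₁ = 358/1151 = 0.3110; p̂₂ = 81/540 = 0.1500.
The two standard errors are √(0.3110×0.6890/1151) = 0.01364 and √(0.1500×0.8500/540) = 0.01537.
Because the samples are independent, SE_diff = √(0.01364² + 0.01537²) = 0.02055.
Using z* = 1.645 for 90%, ME = 1.645 × 0.02055 = 0.03380.
p̂₁ − p̂₂ = 0.1610; interval 0.1610 ± 0.03380 gives (0.127, 0.195).

(0.127, 0.195)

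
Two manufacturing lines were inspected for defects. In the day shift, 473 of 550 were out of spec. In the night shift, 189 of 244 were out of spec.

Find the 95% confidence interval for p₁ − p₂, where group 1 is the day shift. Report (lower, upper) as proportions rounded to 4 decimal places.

(0.0255, 0.1453)

p̂₁ = 473/550 = 0.8600 and p̂₂ = 189/244 = 0.7746.
SE₁ = √(p̂₁(1−p̂₁)/n₁) = √(0.8600·0.1400/550) = 0.01480; SE₂ = √(0.7746·0.2254/244) = 0.02675.
Independent samples: SE of the difference = √(SE₁² + SE₂²) = √(0.00021904 + 0.0007155625) = 0.03057.
z* for 95% confidence is 1.960, so the margin of error is 1.960 × 0.03057 = 0.05992.
Point estimate p̂₁ − p̂₂ = 0.8600 − 0.7746 = 0.0854.
0.0854 ± 0.05992 → (0.0255, 0.1453).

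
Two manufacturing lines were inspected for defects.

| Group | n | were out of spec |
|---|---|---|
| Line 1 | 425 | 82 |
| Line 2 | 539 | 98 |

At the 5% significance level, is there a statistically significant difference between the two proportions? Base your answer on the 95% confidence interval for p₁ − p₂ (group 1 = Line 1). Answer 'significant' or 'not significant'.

Sample proportions: 82/425 = 0.1929, 98/539 = 0.1818.
Each SE is √(p̂(1−p̂)/n): √(0.1929·0.8071/425) = 0.01914 and √(0.1818·0.8182/539) = 0.01661.
SE(p̂₁ − p̂₂) = √(SE₁² + SE₂²) = √(0.0003663396 + 0.0002758921) = 0.02534, since the two samples are independent.
At 95% confidence z* = 1.960; margin = 1.960 × 0.02534 = 0.04967.
The difference is 0.1929 − 0.1818 = 0.0111, so the interval is 0.0111 ± 0.04967 = (-0.03857, 0.06077).
The interval (-0.03857, 0.06077) contains 0, so the difference is not significant.

not significant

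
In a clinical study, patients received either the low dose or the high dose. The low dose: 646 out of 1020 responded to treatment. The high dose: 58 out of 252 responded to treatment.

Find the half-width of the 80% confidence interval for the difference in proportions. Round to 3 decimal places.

p̂₁ = 646/1020 = 0.6333 and p̂₂ = 58/252 = 0.2302.
SE₁ = √(p̂₁(1−p̂₁)/n₁) = √(0.6333·0.3667/1020) = 0.01509; SE₂ = √(0.2302·0.7698/252) = 0.02652.
Independent samples: SE of the difference = √(SE₁² + SE₂²) = √(0.0002277081 + 0.0007033104) = 0.03051.
z* for 80% confidence is 1.282, so the margin of error is 1.282 × 0.03051 = 0.03911.

0.039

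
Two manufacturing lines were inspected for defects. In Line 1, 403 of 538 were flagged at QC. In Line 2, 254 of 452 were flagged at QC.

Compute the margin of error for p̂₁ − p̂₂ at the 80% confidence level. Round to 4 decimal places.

First, p̂₁ = 403/538 = 0.7491; p̂₂ = 254/452 = 0.5619.
The two standard errors are √(0.7491×0.2509/538) = 0.01869 and √(0.5619×0.4381/452) = 0.02334.
Because the samples are independent, SE_diff = √(0.01869² + 0.02334²) = 0.02990.
Using z* = 1.282 for 80%, ME = 1.282 × 0.02990 = 0.03833.

0.0383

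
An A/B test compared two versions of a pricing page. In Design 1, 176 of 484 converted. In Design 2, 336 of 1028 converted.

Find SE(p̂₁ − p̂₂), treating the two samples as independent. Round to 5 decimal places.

0.02631

p̂₁ = 176/484 = 0.3636 and p̂₂ = 336/1028 = 0.3268.
SE₁ = √(p̂₁(1−p̂₁)/n₁) = √(0.3636·0.6364/484) = 0.02187; SE₂ = √(0.3268·0.6732/1028) = 0.01463.
Independent samples: SE of the difference = √(SE₁² + SE₂²) = √(0.0004782969 + 0.0002140369) = 0.02631.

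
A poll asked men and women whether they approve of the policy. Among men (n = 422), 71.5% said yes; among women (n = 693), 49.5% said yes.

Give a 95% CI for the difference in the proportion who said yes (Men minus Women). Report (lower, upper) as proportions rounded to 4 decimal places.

(0.1631, 0.2769)

Each SE is √(p̂(1−p̂)/n): √(0.7150·0.2850/422) = 0.02197 and √(0.4950·0.5050/693) = 0.01899.
SE(p̂₁ − p̂₂) = √(SE₁² + SE₂²) = √(0.0004826809 + 0.0003606201) = 0.02904, since the two samples are independent.
At 95% confidence z* = 1.960; margin = 1.960 × 0.02904 = 0.05692.
The difference is 0.7150 − 0.4950 = 0.2200, so the interval is 0.2200 ± 0.05692 = (0.1631, 0.2769).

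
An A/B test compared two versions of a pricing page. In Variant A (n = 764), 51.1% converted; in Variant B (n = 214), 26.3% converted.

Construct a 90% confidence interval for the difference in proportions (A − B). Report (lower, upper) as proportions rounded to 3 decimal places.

(0.190, 0.306)

Each SE is √(p̂(1−p̂)/n): √(0.5110·0.4890/764) = 0.01808 and √(0.2630·0.7370/214) = 0.03010.
SE(p̂₁ − p̂₂) = √(SE₁² + SE₂²) = √(0.0003268864 + 0.00090601) = 0.03511, since the two samples are independent.
At 90% confidence z* = 1.645; margin = 1.645 × 0.03511 = 0.05776.
The difference is 0.5110 − 0.2630 = 0.2480, so the interval is 0.2480 ± 0.05776 = (0.190, 0.306).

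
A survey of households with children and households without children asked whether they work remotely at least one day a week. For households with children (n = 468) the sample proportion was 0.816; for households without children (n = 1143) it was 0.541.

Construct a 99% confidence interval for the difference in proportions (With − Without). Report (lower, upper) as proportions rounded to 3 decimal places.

Each SE is √(p̂(1−p̂)/n): √(0.8160·0.1840/468) = 0.01791 and √(0.5410·0.4590/1143) = 0.01474.
SE(p̂₁ − p̂₂) = √(SE₁² + SE₂²) = √(0.0003207681 + 0.0002172676) = 0.02320, since the two samples are independent.
At 99% confidence z* = 2.576; margin = 2.576 × 0.02320 = 0.05976.
The difference is 0.8160 − 0.5410 = 0.2750, so the interval is 0.2750 ± 0.05976 = (0.215, 0.335).

(0.215, 0.335)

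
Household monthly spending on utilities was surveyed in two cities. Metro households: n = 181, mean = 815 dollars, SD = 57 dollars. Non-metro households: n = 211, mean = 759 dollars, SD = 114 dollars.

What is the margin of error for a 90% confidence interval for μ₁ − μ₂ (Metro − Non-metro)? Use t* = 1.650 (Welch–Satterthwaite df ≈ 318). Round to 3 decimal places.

14.716

Per-group SEs: s₁/√n₁ = 57/√181 = 4.2368, s₂/√n₂ = 114/√211 = 7.8481.
Unpooled SE of the difference: √(17.95047424 + 61.59267361) = 8.9187.
Margin of error = t* · SE = 1.650 × 8.9187 = 14.7159.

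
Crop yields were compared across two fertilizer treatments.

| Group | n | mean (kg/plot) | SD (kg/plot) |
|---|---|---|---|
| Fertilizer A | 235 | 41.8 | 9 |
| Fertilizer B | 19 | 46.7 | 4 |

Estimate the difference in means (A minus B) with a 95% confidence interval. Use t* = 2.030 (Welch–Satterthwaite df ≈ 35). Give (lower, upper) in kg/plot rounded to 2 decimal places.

Per-group SEs: s₁/√n₁ = 9/√235 = 0.5871, s₂/√n₂ = 4/√19 = 0.9177.
Unpooled SE of the difference: √(0.34468641 + 0.84217329) = 1.0894.
Margin of error = t* · SE = 2.030 × 1.0894 = 2.2115.
x̄₁ − x̄₂ = 41.8 − 46.7 = -4.9000.
CI: -4.9000 ± 2.2115 = (-7.11, -2.69).

(-7.11, -2.69)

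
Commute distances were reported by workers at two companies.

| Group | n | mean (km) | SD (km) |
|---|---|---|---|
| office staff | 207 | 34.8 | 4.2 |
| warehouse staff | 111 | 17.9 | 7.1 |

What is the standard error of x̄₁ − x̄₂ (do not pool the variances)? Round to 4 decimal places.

Standard errors of each mean: 4.2/√207 = 0.2919 and 7.1/√111 = 0.6739.
SE(x̄₁ − x̄₂) = √(0.2919² + 0.6739²) = 0.7344 for independent samples with unequal variances.

0.7344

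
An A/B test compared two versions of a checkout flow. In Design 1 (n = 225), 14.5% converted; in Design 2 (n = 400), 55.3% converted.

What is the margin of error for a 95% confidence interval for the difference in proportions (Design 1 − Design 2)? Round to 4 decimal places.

The two standard errors are √(0.1450×0.8550/225) = 0.02347 and √(0.5530×0.4470/400) = 0.02486.
Because the samples are independent, SE_diff = √(0.02347² + 0.02486²) = 0.03419.
Using z* = 1.960 for 95%, ME = 1.960 × 0.03419 = 0.06701.

0.0670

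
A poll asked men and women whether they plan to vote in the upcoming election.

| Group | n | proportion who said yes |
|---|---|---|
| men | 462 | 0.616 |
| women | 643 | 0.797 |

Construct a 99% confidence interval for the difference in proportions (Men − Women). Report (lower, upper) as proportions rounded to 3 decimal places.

Each SE is √(p̂(1−p̂)/n): √(0.6160·0.3840/462) = 0.02263 and √(0.7970·0.2030/643) = 0.01586.
SE(p̂₁ − p̂₂) = √(SE₁² + SE₂²) = √(0.0005121169 + 0.0002515396) = 0.02763, since the two samples are independent.
At 99% confidence z* = 2.576; margin = 2.576 × 0.02763 = 0.07117.
The difference is 0.6160 − 0.7970 = -0.1810, so the interval is -0.1810 ± 0.07117 = (-0.252, -0.110).

(-0.252, -0.110)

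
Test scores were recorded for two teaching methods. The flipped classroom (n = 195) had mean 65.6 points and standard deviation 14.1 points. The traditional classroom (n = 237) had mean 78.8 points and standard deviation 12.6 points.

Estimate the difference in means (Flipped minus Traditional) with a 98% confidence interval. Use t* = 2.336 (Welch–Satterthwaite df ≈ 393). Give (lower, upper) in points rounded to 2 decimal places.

SE₁ = s₁/√n₁ = 14.1/√195 = 1.0097; SE₂ = 12.6/√237 = 0.8185.
Independent samples, unequal variances: SE_diff = √(SE₁² + SE₂²) = √(1.01949409 + 0.66994225) = 1.2998.
t* = 2.336, so margin of error = 2.336 × 1.2998 = 3.0363.
Difference in means = 65.6 − 78.8 = -13.2000.
-13.2000 ± 3.0363 → (-16.24, -10.16).

(-16.24, -10.16)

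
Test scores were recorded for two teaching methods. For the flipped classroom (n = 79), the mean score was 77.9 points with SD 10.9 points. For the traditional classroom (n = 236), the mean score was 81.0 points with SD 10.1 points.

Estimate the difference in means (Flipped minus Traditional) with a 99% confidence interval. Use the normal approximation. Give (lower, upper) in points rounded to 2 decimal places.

(-6.68, 0.48)

SE₁ = s₁/√n₁ = 10.9/√79 = 1.2263; SE₂ = 10.1/√236 = 0.6575.
Independent samples, unequal variances: SE_diff = √(SE₁² + SE₂²) = √(1.50381169 + 0.43230625) = 1.3914.
z* = 2.576, so margin of error = 2.576 × 1.3914 = 3.5842.
Difference in means = 77.9 − 81.0 = -3.1000.
-3.1000 ± 3.5842 → (-6.68, 0.48).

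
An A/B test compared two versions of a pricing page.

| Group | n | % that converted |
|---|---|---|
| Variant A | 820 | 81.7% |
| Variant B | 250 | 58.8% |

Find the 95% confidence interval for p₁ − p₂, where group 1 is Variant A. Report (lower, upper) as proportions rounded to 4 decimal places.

The two standard errors are √(0.8170×0.1830/820) = 0.01350 and √(0.5880×0.4120/250) = 0.03113.
Because the samples are independent, SE_diff = √(0.01350² + 0.03113²) = 0.03393.
Using z* = 1.960 for 95%, ME = 1.960 × 0.03393 = 0.06650.
p̂₁ − p̂₂ = 0.2290; interval 0.2290 ± 0.06650 gives (0.1625, 0.2955).

(0.1625, 0.2955)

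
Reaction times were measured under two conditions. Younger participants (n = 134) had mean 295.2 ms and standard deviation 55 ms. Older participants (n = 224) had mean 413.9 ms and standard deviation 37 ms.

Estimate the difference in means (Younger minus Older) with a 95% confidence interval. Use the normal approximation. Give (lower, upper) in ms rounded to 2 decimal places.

Per-group SEs: s₁/√n₁ = 55/√134 = 4.7513, s₂/√n₂ = 37/√224 = 2.4722.
Unpooled SE of the difference: √(22.57485169 + 6.11177284) = 5.3560.
Margin of error = z* · SE = 1.960 × 5.3560 = 10.4978.
x̄₁ − x̄₂ = 295.2 − 413.9 = -118.7000.
CI: -118.7000 ± 10.4978 = (-129.20, -108.20).

(-129.20, -108.20)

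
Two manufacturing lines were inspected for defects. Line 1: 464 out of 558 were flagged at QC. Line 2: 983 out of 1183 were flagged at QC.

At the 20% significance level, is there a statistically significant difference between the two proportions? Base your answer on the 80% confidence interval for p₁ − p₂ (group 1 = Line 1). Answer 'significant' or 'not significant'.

not significant

First, p̂₁ = 464/558 = 0.8315; p̂₂ = 983/1183 = 0.8309.
The two standard errors are √(0.8315×0.1685/558) = 0.01585 and √(0.8309×0.1691/1183) = 0.01090.
Because the samples are independent, SE_diff = √(0.01585² + 0.01090²) = 0.01924.
Using z* = 1.282 for 80%, ME = 1.282 × 0.01924 = 0.02467.
p̂₁ − p̂₂ = 0.0006; interval 0.0006 ± 0.02467 gives (-0.02407, 0.02527).
The interval (-0.02407, 0.02527) contains 0, so the difference is not significant.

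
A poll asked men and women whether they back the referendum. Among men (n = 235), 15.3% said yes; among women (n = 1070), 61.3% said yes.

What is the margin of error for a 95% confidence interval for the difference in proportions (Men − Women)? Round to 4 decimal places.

SE₁ = √(p̂₁(1−p̂₁)/n₁) = √(0.1530·0.8470/235) = 0.02348; SE₂ = √(0.6130·0.3870/1070) = 0.01489.
Independent samples: SE of the difference = √(SE₁² + SE₂²) = √(0.0005513104 + 0.0002217121) = 0.02780.
z* for 95% confidence is 1.960, so the margin of error is 1.960 × 0.02780 = 0.05449.

0.0545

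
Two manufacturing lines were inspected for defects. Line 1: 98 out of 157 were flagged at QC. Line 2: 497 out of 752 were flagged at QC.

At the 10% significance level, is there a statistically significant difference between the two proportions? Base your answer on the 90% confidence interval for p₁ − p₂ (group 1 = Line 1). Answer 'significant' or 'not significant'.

First, p̂₁ = 98/157 = 0.6242; p̂₂ = 497/752 = 0.6609.
The two standard errors are √(0.6242×0.3758/157) = 0.03865 and √(0.6609×0.3391/752) = 0.01726.
Because the samples are independent, SE_diff = √(0.03865² + 0.01726²) = 0.04233.
Using z* = 1.645 for 90%, ME = 1.645 × 0.04233 = 0.06963.
p̂₁ − p̂₂ = -0.0367; interval -0.0367 ± 0.06963 gives (-0.10633, 0.03293).
The interval (-0.10633, 0.03293) contains 0, so the difference is not significant.

not significant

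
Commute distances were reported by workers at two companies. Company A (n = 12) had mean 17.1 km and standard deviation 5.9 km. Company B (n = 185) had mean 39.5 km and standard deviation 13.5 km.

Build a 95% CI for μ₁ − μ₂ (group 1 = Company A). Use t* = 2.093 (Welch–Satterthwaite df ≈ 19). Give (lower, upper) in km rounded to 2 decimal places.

(-26.53, -18.27)

Standard errors of each mean: 5.9/√12 = 1.7032 and 13.5/√185 = 0.9925.
SE(x̄₁ − x̄₂) = √(1.7032² + 0.9925²) = 1.9713 for independent samples with unequal variances.
With t* = 2.093, the margin is 2.093 × 1.9713 = 4.1259.
x̄₁ − x̄₂ = 17.1 − 39.5 = -22.4000; the interval is -22.4000 ± 4.1259 = (-26.53, -18.27).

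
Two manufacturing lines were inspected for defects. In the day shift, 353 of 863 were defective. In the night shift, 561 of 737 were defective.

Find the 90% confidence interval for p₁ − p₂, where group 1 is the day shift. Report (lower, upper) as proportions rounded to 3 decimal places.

Sample proportions: 353/863 = 0.4090, 561/737 = 0.7612.
Each SE is √(p̂(1−p̂)/n): √(0.4090·0.5910/863) = 0.01674 and √(0.7612·0.2388/737) = 0.01570.
SE(p̂₁ − p̂₂) = √(SE₁² + SE₂²) = √(0.0002802276 + 0.00024649) = 0.02295, since the two samples are independent.
At 90% confidence z* = 1.645; margin = 1.645 × 0.02295 = 0.03775.
The difference is 0.4090 − 0.7612 = -0.3522, so the interval is -0.3522 ± 0.03775 = (-0.390, -0.314).

(-0.390, -0.314)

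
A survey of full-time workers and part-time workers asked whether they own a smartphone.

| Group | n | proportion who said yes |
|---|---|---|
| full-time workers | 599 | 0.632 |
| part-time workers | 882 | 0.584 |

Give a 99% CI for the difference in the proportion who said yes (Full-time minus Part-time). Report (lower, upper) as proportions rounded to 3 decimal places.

(-0.018, 0.114)

SE₁ = √(p̂₁(1−p̂₁)/n₁) = √(0.6320·0.3680/599) = 0.01970; SE₂ = √(0.5840·0.4160/882) = 0.01660.
Independent samples: SE of the difference = √(SE₁² + SE₂²) = √(0.00038809 + 0.00027556) = 0.02576.
z* for 99% confidence is 2.576, so the margin of error is 2.576 × 0.02576 = 0.06636.
Point estimate p̂₁ − p̂₂ = 0.6320 − 0.5840 = 0.0480.
0.0480 ± 0.06636 → (-0.018, 0.114).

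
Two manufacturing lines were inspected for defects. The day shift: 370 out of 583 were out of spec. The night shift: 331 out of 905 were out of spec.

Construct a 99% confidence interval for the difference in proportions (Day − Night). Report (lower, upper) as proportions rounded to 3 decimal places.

(0.203, 0.335)

p̂₁ = 370/583 = 0.6346 and p̂₂ = 331/905 = 0.3657.
SE₁ = √(p̂₁(1−p̂₁)/n₁) = √(0.6346·0.3654/583) = 0.01994; SE₂ = √(0.3657·0.6343/905) = 0.01601.
Independent samples: SE of the difference = √(SE₁² + SE₂²) = √(0.0003976036 + 0.0002563201) = 0.02557.
z* for 99% confidence is 2.576, so the margin of error is 2.576 × 0.02557 = 0.06587.
Point estimate p̂₁ − p̂₂ = 0.6346 − 0.3657 = 0.2689.
0.2689 ± 0.06587 → (0.203, 0.335).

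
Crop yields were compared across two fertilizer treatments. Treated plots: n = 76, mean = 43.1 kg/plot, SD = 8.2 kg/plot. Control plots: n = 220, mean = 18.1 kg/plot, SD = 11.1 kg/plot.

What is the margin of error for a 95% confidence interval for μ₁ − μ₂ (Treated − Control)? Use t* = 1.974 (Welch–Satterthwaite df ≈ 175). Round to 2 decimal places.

2.37

Per-group SEs: s₁/√n₁ = 8.2/√76 = 0.9406, s₂/√n₂ = 11.1/√220 = 0.7484.
Unpooled SE of the difference: √(0.88472836 + 0.56010256) = 1.2020.
Margin of error = t* · SE = 1.974 × 1.2020 = 2.3727.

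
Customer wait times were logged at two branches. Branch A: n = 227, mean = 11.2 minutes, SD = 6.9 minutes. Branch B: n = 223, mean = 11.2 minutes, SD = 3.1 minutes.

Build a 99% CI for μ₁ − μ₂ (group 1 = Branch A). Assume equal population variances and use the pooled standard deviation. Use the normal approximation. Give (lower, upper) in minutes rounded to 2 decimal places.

(-1.30, 1.30)

Pooled variance s_p² = [226·6.9² + 222·3.1²] / (227+223−2) = 28.7796, so s_p = 5.3647.
SE_diff = s_p·√(1/n₁ + 1/n₂) = 5.3647·√(1/227 + 1/223) = 0.5058.
z* = 2.576; margin = 2.576 × 0.5058 = 1.3029.
Difference = 11.2 − 11.2 = 0.0000.
0.0000 ± 1.3029 → (-1.30, 1.30).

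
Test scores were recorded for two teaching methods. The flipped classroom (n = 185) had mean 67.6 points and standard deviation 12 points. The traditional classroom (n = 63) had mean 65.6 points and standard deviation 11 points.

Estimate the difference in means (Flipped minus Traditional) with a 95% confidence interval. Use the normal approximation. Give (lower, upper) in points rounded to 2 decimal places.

Per-group SEs: s₁/√n₁ = 12/√185 = 0.8823, s₂/√n₂ = 11/√63 = 1.3859.
Unpooled SE of the difference: √(0.77845329 + 1.92071881) = 1.6429.
Margin of error = z* · SE = 1.960 × 1.6429 = 3.2201.
x̄₁ − x̄₂ = 67.6 − 65.6 = 2.0000.
CI: 2.0000 ± 3.2201 = (-1.22, 5.22).

(-1.22, 5.22)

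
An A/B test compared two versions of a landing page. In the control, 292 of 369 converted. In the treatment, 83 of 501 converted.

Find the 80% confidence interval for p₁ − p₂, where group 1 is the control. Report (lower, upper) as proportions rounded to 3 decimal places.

p̂₁ = 292/369 = 0.7913 and p̂₂ = 83/501 = 0.1657.
SE₁ = √(p̂₁(1−p̂₁)/n₁) = √(0.7913·0.2087/369) = 0.02116; SE₂ = √(0.1657·0.8343/501) = 0.01661.
Independent samples: SE of the difference = √(SE₁² + SE₂²) = √(0.0004477456 + 0.0002758921) = 0.02690.
z* for 80% confidence is 1.282, so the margin of error is 1.282 × 0.02690 = 0.03449.
Point estimate p̂₁ − p̂₂ = 0.7913 − 0.1657 = 0.6256.
0.6256 ± 0.03449 → (0.591, 0.660).

(0.591, 0.660)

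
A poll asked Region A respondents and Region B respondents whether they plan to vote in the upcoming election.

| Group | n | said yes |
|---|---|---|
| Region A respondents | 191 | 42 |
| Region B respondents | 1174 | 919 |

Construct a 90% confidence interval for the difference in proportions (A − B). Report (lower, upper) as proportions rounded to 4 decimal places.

First, p̂₁ = 42/191 = 0.2199; p̂₂ = 919/1174 = 0.7828.
The two standard errors are √(0.2199×0.7801/191) = 0.02997 and √(0.7828×0.2172/1174) = 0.01203.
Because the samples are independent, SE_diff = √(0.02997² + 0.01203²) = 0.03229.
Using z* = 1.645 for 90%, ME = 1.645 × 0.03229 = 0.05312.
p̂₁ − p̂₂ = -0.5629; interval -0.5629 ± 0.05312 gives (-0.6160, -0.5098).

(-0.6160, -0.5098)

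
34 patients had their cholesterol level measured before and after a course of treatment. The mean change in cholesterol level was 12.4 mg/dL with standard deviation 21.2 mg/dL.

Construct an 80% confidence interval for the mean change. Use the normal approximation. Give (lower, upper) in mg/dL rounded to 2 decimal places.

(7.74, 17.06)

This is a matched-pairs design, so SE = s_d/√n = 21.2/√34 = 3.6358.
Margin = 1.282 × 3.6358 = 4.6611; the interval is 12.4 ± 4.6611 = (7.74, 17.06).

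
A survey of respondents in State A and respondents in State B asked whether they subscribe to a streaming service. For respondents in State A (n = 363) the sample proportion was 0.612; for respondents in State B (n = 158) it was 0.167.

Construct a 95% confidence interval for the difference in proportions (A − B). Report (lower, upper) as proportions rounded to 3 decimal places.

(0.368, 0.522)

The two standard errors are √(0.6120×0.3880/363) = 0.02558 and √(0.1670×0.8330/158) = 0.02967.
Because the samples are independent, SE_diff = √(0.02558² + 0.02967²) = 0.03917.
Using z* = 1.960 for 95%, ME = 1.960 × 0.03917 = 0.07677.
p̂₁ − p̂₂ = 0.4450; interval 0.4450 ± 0.07677 gives (0.368, 0.522).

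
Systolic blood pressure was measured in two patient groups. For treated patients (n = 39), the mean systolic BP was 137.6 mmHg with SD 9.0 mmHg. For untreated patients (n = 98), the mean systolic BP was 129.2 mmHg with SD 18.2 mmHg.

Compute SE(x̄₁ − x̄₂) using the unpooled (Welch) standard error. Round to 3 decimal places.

Per-group SEs: s₁/√n₁ = 9.0/√39 = 1.4412, s₂/√n₂ = 18.2/√98 = 1.8385.
Unpooled SE of the difference: √(2.07705744 + 3.38008225) = 2.3361.

2.336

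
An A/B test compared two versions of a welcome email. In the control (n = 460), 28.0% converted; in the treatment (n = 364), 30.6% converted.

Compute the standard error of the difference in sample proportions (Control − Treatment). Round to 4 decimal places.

The two standard errors are √(0.2800×0.7200/460) = 0.02093 and √(0.3060×0.6940/364) = 0.02415.
Because the samples are independent, SE_diff = √(0.02093² + 0.02415²) = 0.03196.

0.0320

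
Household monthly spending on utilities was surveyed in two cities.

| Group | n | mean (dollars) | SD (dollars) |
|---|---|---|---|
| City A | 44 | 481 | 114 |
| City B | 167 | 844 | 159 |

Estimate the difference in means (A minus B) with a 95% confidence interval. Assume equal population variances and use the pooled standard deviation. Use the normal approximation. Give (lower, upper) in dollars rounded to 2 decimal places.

(-413.10, -312.90)

Pooled variance s_p² = [43·114² + 166·159²] / (44+167−2) = 22753.4641, so s_p = 150.8425.
SE_diff = s_p·√(1/n₁ + 1/n₂) = 150.8425·√(1/44 + 1/167) = 25.5611.
z* = 1.960; margin = 1.960 × 25.5611 = 50.0998.
Difference = 481 − 844 = -363.0000.
-363.0000 ± 50.0998 → (-413.10, -312.90).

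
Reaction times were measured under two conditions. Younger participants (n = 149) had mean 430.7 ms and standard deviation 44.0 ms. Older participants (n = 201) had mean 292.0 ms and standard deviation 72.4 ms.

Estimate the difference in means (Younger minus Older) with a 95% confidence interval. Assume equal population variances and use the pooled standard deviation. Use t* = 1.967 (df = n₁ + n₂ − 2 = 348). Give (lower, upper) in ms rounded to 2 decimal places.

(125.53, 151.87)

s_p = √[((n₁−1)s₁² + (n₂−1)s₂²)/(n₁+n₂−2)] = √[(148·44.0² + 200·72.4²)/348] = 61.9343.
SE = 61.9343·√(1/149 + 1/201) = 6.6954.
With t* = 1.967, margin = 1.967 × 6.6954 = 13.1699.
x̄₁ − x̄₂ = 430.7 − 292.0 = 138.7000; interval 138.7000 ± 13.1699 = (125.53, 151.87).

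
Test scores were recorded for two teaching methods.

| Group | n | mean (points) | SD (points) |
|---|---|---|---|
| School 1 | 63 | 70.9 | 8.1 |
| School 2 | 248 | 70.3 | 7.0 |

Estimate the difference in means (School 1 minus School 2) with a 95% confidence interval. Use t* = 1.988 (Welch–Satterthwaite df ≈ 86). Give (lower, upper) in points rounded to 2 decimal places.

Standard errors of each mean: 8.1/√63 = 1.0205 and 7.0/√248 = 0.4445.
SE(x̄₁ − x̄₂) = √(1.0205² + 0.4445²) = 1.1131 for independent samples with unequal variances.
With t* = 1.988, the margin is 1.988 × 1.1131 = 2.2128.
x̄₁ − x̄₂ = 70.9 − 70.3 = 0.6000; the interval is 0.6000 ± 2.2128 = (-1.61, 2.81).

(-1.61, 2.81)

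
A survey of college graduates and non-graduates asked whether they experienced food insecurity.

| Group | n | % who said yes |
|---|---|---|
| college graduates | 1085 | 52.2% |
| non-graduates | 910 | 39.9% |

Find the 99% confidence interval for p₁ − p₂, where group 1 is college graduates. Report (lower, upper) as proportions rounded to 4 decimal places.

The two standard errors are √(0.5220×0.4780/1085) = 0.01516 and √(0.3990×0.6010/910) = 0.01623.
Because the samples are independent, SE_diff = √(0.01516² + 0.01623²) = 0.02221.
Using z* = 2.576 for 99%, ME = 2.576 × 0.02221 = 0.05721.
p̂₁ − p̂₂ = 0.1230; interval 0.1230 ± 0.05721 gives (0.0658, 0.1802).

(0.0658, 0.1802)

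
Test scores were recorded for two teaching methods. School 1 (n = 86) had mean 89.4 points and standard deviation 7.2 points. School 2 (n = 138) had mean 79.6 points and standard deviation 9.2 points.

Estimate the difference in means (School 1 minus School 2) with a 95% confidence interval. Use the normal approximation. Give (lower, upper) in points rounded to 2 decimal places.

Standard errors of each mean: 7.2/√86 = 0.7764 and 9.2/√138 = 0.7832.
SE(x̄₁ − x̄₂) = √(0.7764² + 0.7832²) = 1.1028 for independent samples with unequal variances.
With z* = 1.960, the margin is 1.960 × 1.1028 = 2.1615.
x̄₁ − x̄₂ = 89.4 − 79.6 = 9.8000; the interval is 9.8000 ± 2.1615 = (7.64, 11.96).

(7.64, 11.96)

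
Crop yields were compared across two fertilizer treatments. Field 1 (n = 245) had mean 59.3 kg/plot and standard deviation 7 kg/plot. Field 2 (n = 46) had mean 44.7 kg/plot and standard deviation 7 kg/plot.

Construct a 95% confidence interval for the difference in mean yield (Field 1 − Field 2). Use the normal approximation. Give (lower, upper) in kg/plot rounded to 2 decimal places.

(12.40, 16.80)

Standard errors of each mean: 7/√245 = 0.4472 and 7/√46 = 1.0321.
SE(x̄₁ − x̄₂) = √(0.4472² + 1.0321²) = 1.1248 for independent samples with unequal variances.
With z* = 1.960, the margin is 1.960 × 1.1248 = 2.2046.
x̄₁ − x̄₂ = 59.3 − 44.7 = 14.6000; the interval is 14.6000 ± 2.2046 = (12.40, 16.80).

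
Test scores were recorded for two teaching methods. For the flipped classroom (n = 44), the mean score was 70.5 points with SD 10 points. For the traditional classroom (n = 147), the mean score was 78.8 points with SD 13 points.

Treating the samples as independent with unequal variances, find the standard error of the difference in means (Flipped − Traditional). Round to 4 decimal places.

SE₁ = s₁/√n₁ = 10/√44 = 1.5076; SE₂ = 13/√147 = 1.0722.
Independent samples, unequal variances: SE_diff = √(SE₁² + SE₂²) = √(2.27285776 + 1.14961284) = 1.8500.

1.8500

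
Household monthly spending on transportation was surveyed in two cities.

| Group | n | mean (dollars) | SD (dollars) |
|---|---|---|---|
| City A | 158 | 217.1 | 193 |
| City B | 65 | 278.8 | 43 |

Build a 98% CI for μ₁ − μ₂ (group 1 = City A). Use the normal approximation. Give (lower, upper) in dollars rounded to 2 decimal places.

Standard errors of each mean: 193/√158 = 15.3543 and 43/√65 = 5.3335.
SE(x̄₁ − x̄₂) = √(15.3543² + 5.3335²) = 16.2543 for independent samples with unequal variances.
With z* = 2.326, the margin is 2.326 × 16.2543 = 37.8075.
x̄₁ − x̄₂ = 217.1 − 278.8 = -61.7000; the interval is -61.7000 ± 37.8075 = (-99.51, -23.89).

(-99.51, -23.89)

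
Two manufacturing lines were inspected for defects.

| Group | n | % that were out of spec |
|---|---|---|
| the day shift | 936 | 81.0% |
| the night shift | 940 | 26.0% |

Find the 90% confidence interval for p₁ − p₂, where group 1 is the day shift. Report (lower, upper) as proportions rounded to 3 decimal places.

SE₁ = √(p̂₁(1−p̂₁)/n₁) = √(0.8100·0.1900/936) = 0.01282; SE₂ = √(0.2600·0.7400/940) = 0.01431.
Independent samples: SE of the difference = √(SE₁² + SE₂²) = √(0.0001643524 + 0.0002047761) = 0.01921.
z* for 90% confidence is 1.645, so the margin of error is 1.645 × 0.01921 = 0.03160.
Point estimate p̂₁ − p̂₂ = 0.8100 − 0.2600 = 0.5500.
0.5500 ± 0.03160 → (0.518, 0.582).

(0.518, 0.582)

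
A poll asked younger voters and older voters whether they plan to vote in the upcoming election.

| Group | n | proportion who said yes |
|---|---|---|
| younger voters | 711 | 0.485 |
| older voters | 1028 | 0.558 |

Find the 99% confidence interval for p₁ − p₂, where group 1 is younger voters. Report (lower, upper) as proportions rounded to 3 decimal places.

The two standard errors are √(0.4850×0.5150/711) = 0.01874 and √(0.5580×0.4420/1028) = 0.01549.
Because the samples are independent, SE_diff = √(0.01874² + 0.01549²) = 0.02431.
Using z* = 2.576 for 99%, ME = 2.576 × 0.02431 = 0.06262.
p̂₁ − p̂₂ = -0.0730; interval -0.0730 ± 0.06262 gives (-0.136, -0.010).

(-0.136, -0.010)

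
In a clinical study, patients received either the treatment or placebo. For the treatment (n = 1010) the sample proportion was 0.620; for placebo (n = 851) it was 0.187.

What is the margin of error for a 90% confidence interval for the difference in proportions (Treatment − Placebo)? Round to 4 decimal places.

Each SE is √(p̂(1−p̂)/n): √(0.6200·0.3800/1010) = 0.01527 and √(0.1870·0.8130/851) = 0.01337.
SE(p̂₁ − p̂₂) = √(SE₁² + SE₂²) = √(0.0002331729 + 0.0001787569) = 0.02030, since the two samples are independent.
At 90% confidence z* = 1.645; margin = 1.645 × 0.02030 = 0.03339.

0.0334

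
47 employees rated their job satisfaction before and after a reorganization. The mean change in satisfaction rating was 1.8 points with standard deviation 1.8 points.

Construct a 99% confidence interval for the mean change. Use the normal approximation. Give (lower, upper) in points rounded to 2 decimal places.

This is a matched-pairs design, so SE = s_d/√n = 1.8/√47 = 0.2626.
Margin = 2.576 × 0.2626 = 0.6765; the interval is 1.8 ± 0.6765 = (1.12, 2.48).

(1.12, 2.48)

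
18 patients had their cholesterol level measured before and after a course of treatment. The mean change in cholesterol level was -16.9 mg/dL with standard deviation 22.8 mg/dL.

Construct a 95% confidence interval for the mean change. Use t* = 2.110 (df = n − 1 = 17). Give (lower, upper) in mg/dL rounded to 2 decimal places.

(-28.24, -5.56)

Paired design: SE = s_d/√n = 22.8/√18 = 5.3740.
t* = 2.110; margin of error = 2.110 × 5.3740 = 11.3391.
-16.9 ± 11.3391 → (-28.24, -5.56).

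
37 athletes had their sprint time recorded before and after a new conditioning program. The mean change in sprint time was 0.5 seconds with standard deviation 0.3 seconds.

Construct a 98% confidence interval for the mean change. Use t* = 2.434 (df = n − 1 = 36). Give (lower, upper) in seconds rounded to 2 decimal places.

(0.38, 0.62)

Paired design: SE = s_d/√n = 0.3/√37 = 0.0493.
t* = 2.434; margin of error = 2.434 × 0.0493 = 0.1200.
0.5 ± 0.1200 → (0.38, 0.62).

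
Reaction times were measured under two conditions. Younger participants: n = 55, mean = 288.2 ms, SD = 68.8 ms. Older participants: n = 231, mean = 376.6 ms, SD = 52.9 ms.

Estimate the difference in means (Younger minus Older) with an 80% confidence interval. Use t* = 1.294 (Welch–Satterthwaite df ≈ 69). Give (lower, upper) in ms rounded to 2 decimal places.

(-101.22, -75.58)

SE₁ = s₁/√n₁ = 68.8/√55 = 9.2770; SE₂ = 52.9/√231 = 3.4806.
Independent samples, unequal variances: SE_diff = √(SE₁² + SE₂²) = √(86.062729 + 12.11457636) = 9.9084.
t* = 1.294, so margin of error = 1.294 × 9.9084 = 12.8215.
Difference in means = 288.2 − 376.6 = -88.4000.
-88.4000 ± 12.8215 → (-101.22, -75.58).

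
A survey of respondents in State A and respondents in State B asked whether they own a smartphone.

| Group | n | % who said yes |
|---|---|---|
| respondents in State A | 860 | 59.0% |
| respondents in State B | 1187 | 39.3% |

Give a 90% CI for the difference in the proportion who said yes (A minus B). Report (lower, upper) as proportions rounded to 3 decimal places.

(0.161, 0.233)

The two standard errors are √(0.5900×0.4100/860) = 0.01677 and √(0.3930×0.6070/1187) = 0.01418.
Because the samples are independent, SE_diff = √(0.01677² + 0.01418²) = 0.02196.
Using z* = 1.645 for 90%, ME = 1.645 × 0.02196 = 0.03612.
p̂₁ − p̂₂ = 0.1970; interval 0.1970 ± 0.03612 gives (0.161, 0.233).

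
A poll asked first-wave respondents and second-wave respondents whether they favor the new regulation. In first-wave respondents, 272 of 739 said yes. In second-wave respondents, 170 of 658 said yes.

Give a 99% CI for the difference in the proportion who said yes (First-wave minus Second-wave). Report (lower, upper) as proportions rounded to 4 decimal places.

(0.0463, 0.1731)

Sample proportions: 272/739 = 0.3681, 170/658 = 0.2584.
Each SE is √(p̂(1−p̂)/n): √(0.3681·0.6319/739) = 0.01774 and √(0.2584·0.7416/658) = 0.01707.
SE(p̂₁ − p̂₂) = √(SE₁² + SE₂²) = √(0.0003147076 + 0.0002913849) = 0.02462, since the two samples are independent.
At 99% confidence z* = 2.576; margin = 2.576 × 0.02462 = 0.06342.
The difference is 0.3681 − 0.2584 = 0.1097, so the interval is 0.1097 ± 0.06342 = (0.0463, 0.1731).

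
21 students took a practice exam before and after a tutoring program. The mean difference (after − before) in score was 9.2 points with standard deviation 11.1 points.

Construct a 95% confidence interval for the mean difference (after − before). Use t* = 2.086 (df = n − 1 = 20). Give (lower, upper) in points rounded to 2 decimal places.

Paired design: SE = s_d/√n = 11.1/√21 = 2.4222.
t* = 2.086; margin of error = 2.086 × 2.4222 = 5.0527.
9.2 ± 5.0527 → (4.15, 14.25).

(4.15, 14.25)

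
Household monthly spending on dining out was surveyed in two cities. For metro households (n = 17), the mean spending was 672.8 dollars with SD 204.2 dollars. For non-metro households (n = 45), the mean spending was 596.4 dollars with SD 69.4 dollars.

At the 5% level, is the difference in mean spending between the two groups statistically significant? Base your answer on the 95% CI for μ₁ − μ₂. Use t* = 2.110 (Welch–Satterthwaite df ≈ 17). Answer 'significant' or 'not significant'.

Per-group SEs: s₁/√n₁ = 204.2/√17 = 49.5258, s₂/√n₂ = 69.4/√45 = 10.3455.
Unpooled SE of the difference: √(2452.80486564 + 107.02937025) = 50.5948.
Margin of error = t* · SE = 2.110 × 50.5948 = 106.7550.
x̄₁ − x̄₂ = 672.8 − 596.4 = 76.4000.
CI: 76.4000 ± 106.7550 = (-30.3550, 183.1550).
The interval (-30.3550, 183.1550) contains 0, so the difference is not significant.

not significant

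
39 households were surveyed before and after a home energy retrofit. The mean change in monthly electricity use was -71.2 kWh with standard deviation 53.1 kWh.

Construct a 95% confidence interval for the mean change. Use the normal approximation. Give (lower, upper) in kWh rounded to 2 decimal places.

This is a matched-pairs design, so SE = s_d/√n = 53.1/√39 = 8.5028.
Margin = 1.960 × 8.5028 = 16.6655; the interval is -71.2 ± 16.6655 = (-87.87, -54.53).

(-87.87, -54.53)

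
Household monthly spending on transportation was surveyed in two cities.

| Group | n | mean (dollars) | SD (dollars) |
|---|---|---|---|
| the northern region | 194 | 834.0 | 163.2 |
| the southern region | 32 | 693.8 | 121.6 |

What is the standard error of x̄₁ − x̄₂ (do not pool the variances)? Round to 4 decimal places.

24.4820

Per-group SEs: s₁/√n₁ = 163.2/√194 = 11.7171, s₂/√n₂ = 121.6/√32 = 21.4960.
Unpooled SE of the difference: √(137.29043241 + 462.078016) = 24.4820.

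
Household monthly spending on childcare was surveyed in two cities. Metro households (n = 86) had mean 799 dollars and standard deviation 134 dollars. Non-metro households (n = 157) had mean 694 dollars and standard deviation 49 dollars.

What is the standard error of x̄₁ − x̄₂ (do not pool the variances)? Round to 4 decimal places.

Per-group SEs: s₁/√n₁ = 134/√86 = 14.4496, s₂/√n₂ = 49/√157 = 3.9106.
Unpooled SE of the difference: √(208.79094016 + 15.29279236) = 14.9694.

14.9694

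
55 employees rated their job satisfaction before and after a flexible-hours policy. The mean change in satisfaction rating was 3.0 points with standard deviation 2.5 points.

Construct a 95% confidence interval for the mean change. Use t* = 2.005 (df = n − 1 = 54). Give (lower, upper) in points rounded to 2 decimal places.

Paired design: SE = s_d/√n = 2.5/√55 = 0.3371.
t* = 2.005; margin of error = 2.005 × 0.3371 = 0.6759.
3.0 ± 0.6759 → (2.32, 3.68).

(2.32, 3.68)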